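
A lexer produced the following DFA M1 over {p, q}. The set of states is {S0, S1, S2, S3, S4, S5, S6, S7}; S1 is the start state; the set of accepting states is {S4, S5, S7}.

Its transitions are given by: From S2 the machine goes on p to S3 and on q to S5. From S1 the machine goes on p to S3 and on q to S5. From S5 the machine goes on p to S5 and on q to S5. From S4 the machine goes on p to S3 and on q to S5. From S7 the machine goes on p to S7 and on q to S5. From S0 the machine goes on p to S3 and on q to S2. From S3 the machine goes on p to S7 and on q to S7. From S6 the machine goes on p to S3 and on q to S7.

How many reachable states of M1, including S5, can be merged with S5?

First remove the unreachable states {S0,S2,S4,S6}; 4 states remain.
Initial partition by acceptance: {S5,S7} | {S1,S3}.
On input p, block {S1,S3} splits into {S1} and {S3}.
Stable partition: {S5,S7} | {S1} | {S3} — 3 equivalence classes.
State S5 belongs to the block {S5,S7}, which has 2 states.

2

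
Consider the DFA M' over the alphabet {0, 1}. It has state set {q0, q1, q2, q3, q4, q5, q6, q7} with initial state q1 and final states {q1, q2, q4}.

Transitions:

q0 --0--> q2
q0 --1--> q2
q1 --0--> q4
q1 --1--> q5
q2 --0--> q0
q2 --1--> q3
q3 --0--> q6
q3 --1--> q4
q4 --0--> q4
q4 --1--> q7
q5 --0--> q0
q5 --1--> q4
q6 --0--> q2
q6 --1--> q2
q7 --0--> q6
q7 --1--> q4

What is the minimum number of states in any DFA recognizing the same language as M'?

4

Every state is reachable, so we keep all 8.
P0 = {q1,q2,q4} | {q0,q3,q5,q6,q7}.
On input 0, block {q1,q2,q4} splits into {q1,q4} and {q2}.
Split {q0,q3,q5,q6,q7} by δ(·,0) → {q3,q5,q7} and {q0,q6}.
No further refinement is possible. Final partition (4 blocks): {q1,q4} | {q3,q5,q7} | {q2} | {q0,q6}.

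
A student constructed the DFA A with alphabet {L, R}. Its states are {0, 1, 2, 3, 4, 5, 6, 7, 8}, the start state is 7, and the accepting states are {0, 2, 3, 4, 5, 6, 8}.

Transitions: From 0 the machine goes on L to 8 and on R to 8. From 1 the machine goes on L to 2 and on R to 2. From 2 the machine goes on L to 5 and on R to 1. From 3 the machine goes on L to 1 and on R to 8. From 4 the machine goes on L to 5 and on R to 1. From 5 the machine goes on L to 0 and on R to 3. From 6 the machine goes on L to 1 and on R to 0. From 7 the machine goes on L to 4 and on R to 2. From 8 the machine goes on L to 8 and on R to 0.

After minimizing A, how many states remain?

5

First remove the unreachable states {6}; 8 states remain.
Initial partition by acceptance: {0,2,3,4,5,8} | {1,7}.
Split {0,2,3,4,5,8} by δ(·,L) → {0,2,4,5,8} and {3}.
Split {0,2,4,5,8} by δ(·,R) → {0,8} and {2,4} and {5}.
The partition is now stable with 5 blocks: {0,8} | {1,7} | {3} | {2,4} | {5}.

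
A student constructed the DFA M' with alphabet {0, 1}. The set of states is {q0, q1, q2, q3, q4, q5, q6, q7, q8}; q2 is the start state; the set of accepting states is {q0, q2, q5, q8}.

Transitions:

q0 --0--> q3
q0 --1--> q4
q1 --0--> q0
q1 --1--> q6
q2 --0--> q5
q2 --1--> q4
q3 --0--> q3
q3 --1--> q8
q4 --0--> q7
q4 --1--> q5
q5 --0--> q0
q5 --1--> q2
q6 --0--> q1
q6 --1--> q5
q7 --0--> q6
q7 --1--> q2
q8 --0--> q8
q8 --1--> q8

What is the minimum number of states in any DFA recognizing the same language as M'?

P0 = {q0,q2,q5,q8} | {q1,q3,q4,q6,q7}.
Split {q0,q2,q5,q8} by δ(·,0) → {q2,q5,q8} and {q0}.
On input 0, block {q2,q5,q8} splits into {q2,q8} and {q5}.
Split {q2,q8} by δ(·,0) → {q2} and {q8}.
Refine {q1,q3,q4,q6,q7} on symbol 0: members go to different blocks, giving {q3,q4,q6,q7} and {q1}.
Split {q3,q4,q6,q7} by δ(·,0) → {q3,q4,q7} and {q6}.
Split {q3,q4,q7} by δ(·,0) → {q3,q4} and {q7}.
On input 0, block {q3,q4} splits into {q3} and {q4}.
No further refinement is possible. Final partition (9 blocks): {q2} | {q3} | {q0} | {q5} | {q8} | {q1} | {q6} | {q7} | {q4}.

9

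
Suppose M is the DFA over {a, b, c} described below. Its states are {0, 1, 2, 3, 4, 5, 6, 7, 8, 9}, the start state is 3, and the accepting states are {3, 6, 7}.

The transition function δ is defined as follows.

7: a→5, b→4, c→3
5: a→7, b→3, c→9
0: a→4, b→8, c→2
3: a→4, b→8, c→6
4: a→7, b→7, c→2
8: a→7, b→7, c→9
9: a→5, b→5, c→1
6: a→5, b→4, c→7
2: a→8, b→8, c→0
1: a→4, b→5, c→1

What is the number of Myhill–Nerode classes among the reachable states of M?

3

Start with accepting vs non-accepting: {3,6,7} | {0,1,2,4,5,8,9}.
Split {0,1,2,4,5,8,9} by δ(·,a) → {0,1,2,9} and {4,5,8}.
No further refinement is possible. Final partition (3 blocks): {3,6,7} | {0,1,2,9} | {4,5,8}.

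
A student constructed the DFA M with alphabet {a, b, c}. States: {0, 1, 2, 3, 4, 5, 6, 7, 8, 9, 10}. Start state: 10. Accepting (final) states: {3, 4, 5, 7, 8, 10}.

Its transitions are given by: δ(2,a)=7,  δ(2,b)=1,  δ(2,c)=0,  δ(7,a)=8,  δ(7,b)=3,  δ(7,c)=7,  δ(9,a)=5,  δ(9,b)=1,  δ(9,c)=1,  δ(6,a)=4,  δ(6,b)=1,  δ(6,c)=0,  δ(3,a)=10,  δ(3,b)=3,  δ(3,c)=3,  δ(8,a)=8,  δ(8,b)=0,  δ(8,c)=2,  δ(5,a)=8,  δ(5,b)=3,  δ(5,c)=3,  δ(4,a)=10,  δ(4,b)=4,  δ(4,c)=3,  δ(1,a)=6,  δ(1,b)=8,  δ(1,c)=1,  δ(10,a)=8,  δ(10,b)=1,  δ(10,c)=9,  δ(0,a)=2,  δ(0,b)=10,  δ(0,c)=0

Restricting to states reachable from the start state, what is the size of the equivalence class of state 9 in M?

All states are reachable from the start state.
P0 = {3,4,5,7,8,10} | {0,1,2,6,9}.
Refine {3,4,5,7,8,10} on symbol b: members go to different blocks, giving {3,4,5,7} and {8,10}.
On input a, block {0,1,2,6,9} splits into {2,6,9} and {0,1}.
No further refinement is possible. Final partition (4 blocks): {3,4,5,7} | {2,6,9} | {8,10} | {0,1}.
State 9 belongs to the block {2,6,9}, which has 3 states.

3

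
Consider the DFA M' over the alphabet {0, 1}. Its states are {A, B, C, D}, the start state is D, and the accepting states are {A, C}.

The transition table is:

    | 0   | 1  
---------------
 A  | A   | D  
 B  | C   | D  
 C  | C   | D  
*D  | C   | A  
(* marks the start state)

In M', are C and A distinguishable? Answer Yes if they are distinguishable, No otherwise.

States {B} cannot be reached from the start state, so discard them.
P0 = {A,C} | {D}.
The partition is now stable with 2 blocks: {A,C} | {D}.
C and A lie in the same block of the stable partition, so they are equivalent — no string distinguishes them.

No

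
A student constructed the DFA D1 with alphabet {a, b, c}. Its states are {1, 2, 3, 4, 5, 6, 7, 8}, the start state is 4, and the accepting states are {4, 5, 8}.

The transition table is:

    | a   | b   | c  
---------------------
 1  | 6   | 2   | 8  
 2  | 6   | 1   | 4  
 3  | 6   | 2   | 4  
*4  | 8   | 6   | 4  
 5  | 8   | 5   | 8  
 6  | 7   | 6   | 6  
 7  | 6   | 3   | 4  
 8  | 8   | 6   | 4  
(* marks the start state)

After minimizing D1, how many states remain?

3

First remove the unreachable states {5}; 7 states remain.
Start with accepting vs non-accepting: {4,8} | {1,2,3,6,7}.
On input c, block {1,2,3,6,7} splits into {1,2,3,7} and {6}.
No further refinement is possible. Final partition (3 blocks): {4,8} | {1,2,3,7} | {6}.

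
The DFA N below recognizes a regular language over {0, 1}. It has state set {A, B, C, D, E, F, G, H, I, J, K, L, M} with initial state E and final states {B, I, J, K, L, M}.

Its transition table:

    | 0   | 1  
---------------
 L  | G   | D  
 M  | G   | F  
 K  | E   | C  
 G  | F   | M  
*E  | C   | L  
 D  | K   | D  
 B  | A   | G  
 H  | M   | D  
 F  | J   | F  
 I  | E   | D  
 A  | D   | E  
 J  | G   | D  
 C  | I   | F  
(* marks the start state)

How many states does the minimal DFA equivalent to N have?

3

Reachable states from the start: {C,D,E,F,G,I,J,K,L,M}. Unreachable: {A,B,H} — drop them.
Start with accepting vs non-accepting: {I,J,K,L,M} | {C,D,E,F,G}.
Refine {C,D,E,F,G} on symbol 0: members go to different blocks, giving {C,D,F} and {E,G}.
The partition is now stable with 3 blocks: {I,J,K,L,M} | {C,D,F} | {E,G}.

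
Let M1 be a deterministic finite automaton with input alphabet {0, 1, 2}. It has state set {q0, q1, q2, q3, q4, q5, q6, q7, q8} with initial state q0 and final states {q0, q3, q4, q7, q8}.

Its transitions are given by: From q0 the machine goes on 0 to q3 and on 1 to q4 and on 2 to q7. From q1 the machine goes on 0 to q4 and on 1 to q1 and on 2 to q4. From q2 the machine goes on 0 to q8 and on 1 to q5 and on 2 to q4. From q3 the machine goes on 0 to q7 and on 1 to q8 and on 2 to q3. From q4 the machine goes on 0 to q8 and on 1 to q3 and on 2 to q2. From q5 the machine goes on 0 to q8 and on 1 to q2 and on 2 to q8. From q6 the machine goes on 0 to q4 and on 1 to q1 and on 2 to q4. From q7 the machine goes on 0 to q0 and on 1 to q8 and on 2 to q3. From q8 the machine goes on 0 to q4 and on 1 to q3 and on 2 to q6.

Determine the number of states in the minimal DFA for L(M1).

3

P0 = {q0,q3,q4,q7,q8} | {q1,q2,q5,q6}.
Refine {q0,q3,q4,q7,q8} on symbol 2: members go to different blocks, giving {q0,q3,q7} and {q4,q8}.
No further refinement is possible. Final partition (3 blocks): {q0,q3,q7} | {q1,q2,q5,q6} | {q4,q8}.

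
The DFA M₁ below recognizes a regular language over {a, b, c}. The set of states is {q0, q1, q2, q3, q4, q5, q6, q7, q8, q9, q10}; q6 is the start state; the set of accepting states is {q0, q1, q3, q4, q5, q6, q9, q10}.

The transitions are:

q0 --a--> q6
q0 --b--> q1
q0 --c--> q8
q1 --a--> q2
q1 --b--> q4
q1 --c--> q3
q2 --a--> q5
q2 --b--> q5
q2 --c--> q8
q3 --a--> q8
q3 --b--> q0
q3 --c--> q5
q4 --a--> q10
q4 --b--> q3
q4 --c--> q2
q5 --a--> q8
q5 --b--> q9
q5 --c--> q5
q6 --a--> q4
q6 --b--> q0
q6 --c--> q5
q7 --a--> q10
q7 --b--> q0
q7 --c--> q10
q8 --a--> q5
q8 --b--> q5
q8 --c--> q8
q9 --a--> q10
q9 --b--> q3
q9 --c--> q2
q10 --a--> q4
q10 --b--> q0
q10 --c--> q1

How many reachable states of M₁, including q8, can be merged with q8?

2

Reachable states from the start: {q0,q1,q2,q3,q4,q5,q6,q8,q9,q10}. Unreachable: {q7} — drop them.
P0 = {q0,q1,q3,q4,q5,q6,q9,q10} | {q2,q8}.
Split {q0,q1,q3,q4,q5,q6,q9,q10} by δ(·,a) → {q0,q4,q6,q9,q10} and {q1,q3,q5}.
Refine {q0,q4,q6,q9,q10} on symbol b: members go to different blocks, giving {q0,q4,q9} and {q6,q10}.
Stable partition: {q0,q4,q9} | {q2,q8} | {q1,q3,q5} | {q6,q10} — 4 equivalence classes.
The equivalence class containing q8 is {q2,q8}, of size 2.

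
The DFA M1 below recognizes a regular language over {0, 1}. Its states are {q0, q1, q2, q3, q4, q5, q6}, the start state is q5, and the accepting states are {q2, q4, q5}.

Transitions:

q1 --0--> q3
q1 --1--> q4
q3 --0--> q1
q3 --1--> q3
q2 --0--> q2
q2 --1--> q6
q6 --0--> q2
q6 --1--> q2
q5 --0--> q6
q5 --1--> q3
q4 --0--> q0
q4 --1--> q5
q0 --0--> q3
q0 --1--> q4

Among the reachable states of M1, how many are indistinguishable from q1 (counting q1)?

2

Every state is reachable, so we keep all 7.
Initial partition by acceptance: {q2,q4,q5} | {q0,q1,q3,q6}.
Refine {q2,q4,q5} on symbol 0: members go to different blocks, giving {q4,q5} and {q2}.
On input 1, block {q4,q5} splits into {q4} and {q5}.
On input 0, block {q0,q1,q3,q6} splits into {q0,q1,q3} and {q6}.
On input 1, block {q0,q1,q3} splits into {q0,q1} and {q3}.
No further refinement is possible. Final partition (6 blocks): {q4} | {q0,q1} | {q2} | {q5} | {q6} | {q3}.
The equivalence class containing q1 is {q0,q1}, of size 2.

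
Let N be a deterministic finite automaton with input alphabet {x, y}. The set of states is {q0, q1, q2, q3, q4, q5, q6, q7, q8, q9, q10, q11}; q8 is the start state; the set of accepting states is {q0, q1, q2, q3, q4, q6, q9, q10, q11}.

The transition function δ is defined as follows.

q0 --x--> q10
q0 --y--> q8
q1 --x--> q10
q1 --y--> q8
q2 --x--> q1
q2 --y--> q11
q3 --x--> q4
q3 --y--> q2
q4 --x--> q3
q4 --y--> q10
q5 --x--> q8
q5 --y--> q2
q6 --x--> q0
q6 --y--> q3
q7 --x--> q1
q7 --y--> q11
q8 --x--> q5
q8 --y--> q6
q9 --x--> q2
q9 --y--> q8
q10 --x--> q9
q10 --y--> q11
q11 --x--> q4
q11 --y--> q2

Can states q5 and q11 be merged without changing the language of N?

No

First remove the unreachable states {q7}; 11 states remain.
P0 = {q0,q1,q2,q3,q4,q6,q9,q10,q11} | {q5,q8}.
Split {q0,q1,q2,q3,q4,q6,q9,q10,q11} by δ(·,y) → {q2,q3,q4,q6,q10,q11} and {q0,q1,q9}.
Refine {q2,q3,q4,q6,q10,q11} on symbol x: members go to different blocks, giving {q2,q6,q10} and {q3,q4,q11}.
The partition is now stable with 4 blocks: {q2,q6,q10} | {q5,q8} | {q0,q1,q9} | {q3,q4,q11}.
q5 and q11 end up in different blocks, so they are distinguishable. For instance, the string 'ε' is accepted from only q11.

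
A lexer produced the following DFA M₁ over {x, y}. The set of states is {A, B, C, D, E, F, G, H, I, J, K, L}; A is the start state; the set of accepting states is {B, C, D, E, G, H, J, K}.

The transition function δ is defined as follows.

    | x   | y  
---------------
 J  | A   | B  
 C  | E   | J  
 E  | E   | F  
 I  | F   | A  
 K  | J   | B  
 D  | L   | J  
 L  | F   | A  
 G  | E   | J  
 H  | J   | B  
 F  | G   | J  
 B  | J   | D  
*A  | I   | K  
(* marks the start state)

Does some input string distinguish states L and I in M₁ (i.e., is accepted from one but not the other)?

States {C,H} cannot be reached from the start state, so discard them.
P0 = {B,D,E,G,J,K} | {A,F,I,L}.
Refine {B,D,E,G,J,K} on symbol x: members go to different blocks, giving {B,E,G,K} and {D,J}.
Split {B,E,G,K} by δ(·,x) → {B,K} and {E,G}.
Refine {B,K} on symbol y: members go to different blocks, giving {B} and {K}.
Split {A,F,I,L} by δ(·,x) → {A,I,L} and {F}.
On input x, block {A,I,L} splits into {I,L} and {A}.
Split {D,J} by δ(·,x) → {D} and {J}.
On input y, block {E,G} splits into {E} and {G}.
No further refinement is possible. Final partition (9 blocks): {B} | {I,L} | {D} | {E} | {K} | {F} | {A} | {J} | {G}.
L and I lie in the same block of the stable partition, so they are equivalent — no string distinguishes them.

No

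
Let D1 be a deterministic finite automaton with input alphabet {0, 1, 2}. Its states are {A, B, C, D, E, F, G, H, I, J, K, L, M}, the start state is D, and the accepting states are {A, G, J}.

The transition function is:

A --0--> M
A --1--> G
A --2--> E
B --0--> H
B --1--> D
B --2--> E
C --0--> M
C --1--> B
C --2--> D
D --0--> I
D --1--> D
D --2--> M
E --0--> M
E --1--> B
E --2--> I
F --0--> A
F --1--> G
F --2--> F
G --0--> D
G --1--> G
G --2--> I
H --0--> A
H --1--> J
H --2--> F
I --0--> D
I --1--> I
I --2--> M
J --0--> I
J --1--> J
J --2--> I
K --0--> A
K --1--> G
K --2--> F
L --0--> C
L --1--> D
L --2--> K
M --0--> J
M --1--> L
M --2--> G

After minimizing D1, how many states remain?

8

Initial partition by acceptance: {A,G,J} | {B,C,D,E,F,H,I,K,L,M}.
Refine {B,C,D,E,F,H,I,K,L,M} on symbol 0: members go to different blocks, giving {B,C,D,E,I,L} and {F,H,K,M}.
On input 0, block {A,G,J} splits into {G,J} and {A}.
Refine {B,C,D,E,I,L} on symbol 0: members go to different blocks, giving {B,C,E} and {D,I,L}.
On input 1, block {B,C,E} splits into {C,E} and {B}.
On input 0, block {F,H,K,M} splits into {F,H,K} and {M}.
On input 0, block {D,I,L} splits into {D,I} and {L}.
No further refinement is possible. Final partition (8 blocks): {G,J} | {C,E} | {F,H,K} | {A} | {D,I} | {B} | {M} | {L}.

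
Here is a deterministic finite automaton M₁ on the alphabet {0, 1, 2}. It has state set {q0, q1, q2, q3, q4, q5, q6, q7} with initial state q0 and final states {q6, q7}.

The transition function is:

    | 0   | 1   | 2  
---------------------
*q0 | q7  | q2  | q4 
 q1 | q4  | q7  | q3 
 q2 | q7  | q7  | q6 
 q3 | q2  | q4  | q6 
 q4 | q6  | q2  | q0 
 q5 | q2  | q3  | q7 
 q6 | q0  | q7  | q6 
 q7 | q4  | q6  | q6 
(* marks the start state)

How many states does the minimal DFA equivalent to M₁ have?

Reachable states from the start: {q0,q2,q4,q6,q7}. Unreachable: {q1,q3,q5} — drop them.
Initial partition by acceptance: {q6,q7} | {q0,q2,q4}.
Split {q0,q2,q4} by δ(·,1) → {q0,q4} and {q2}.
No further refinement is possible. Final partition (3 blocks): {q6,q7} | {q0,q4} | {q2}.

3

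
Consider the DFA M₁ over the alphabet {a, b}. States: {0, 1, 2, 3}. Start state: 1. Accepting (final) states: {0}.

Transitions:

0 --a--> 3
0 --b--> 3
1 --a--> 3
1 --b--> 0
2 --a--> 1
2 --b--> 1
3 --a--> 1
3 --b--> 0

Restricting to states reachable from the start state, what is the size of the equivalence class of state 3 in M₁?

2

First remove the unreachable states {2}; 3 states remain.
Initial partition by acceptance: {0} | {1,3}.
Stable partition: {0} | {1,3} — 2 equivalence classes.
State 3 belongs to the block {1,3}, which has 2 states.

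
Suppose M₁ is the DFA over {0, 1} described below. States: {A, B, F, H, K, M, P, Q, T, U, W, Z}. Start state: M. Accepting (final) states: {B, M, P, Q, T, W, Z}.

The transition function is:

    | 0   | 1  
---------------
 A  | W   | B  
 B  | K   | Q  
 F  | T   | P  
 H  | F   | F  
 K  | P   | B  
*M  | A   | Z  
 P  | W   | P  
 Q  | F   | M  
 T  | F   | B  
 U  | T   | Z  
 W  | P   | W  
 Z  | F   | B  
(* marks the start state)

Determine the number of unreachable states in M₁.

No path from M leads to H, U; the other 10 states are all reachable.

2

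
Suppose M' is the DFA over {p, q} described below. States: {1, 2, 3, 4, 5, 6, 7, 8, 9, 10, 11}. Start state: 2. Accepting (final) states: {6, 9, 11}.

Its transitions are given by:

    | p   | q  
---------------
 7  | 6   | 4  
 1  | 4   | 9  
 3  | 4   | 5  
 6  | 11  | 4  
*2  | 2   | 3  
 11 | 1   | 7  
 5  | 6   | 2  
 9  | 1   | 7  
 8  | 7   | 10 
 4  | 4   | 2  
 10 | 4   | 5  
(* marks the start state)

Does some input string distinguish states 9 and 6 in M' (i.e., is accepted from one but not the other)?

Yes

First remove the unreachable states {8,10}; 9 states remain.
P0 = {6,9,11} | {1,2,3,4,5,7}.
Split {6,9,11} by δ(·,p) → {9,11} and {6}.
Split {1,2,3,4,5,7} by δ(·,p) → {1,2,3,4} and {5,7}.
On input q, block {1,2,3,4} splits into {2,4} and {1} and {3}.
On input q, block {2,4} splits into {2} and {4}.
Refine {5,7} on symbol q: members go to different blocks, giving {5} and {7}.
The partition is now stable with 8 blocks: {9,11} | {2} | {6} | {5} | {1} | {3} | {4} | {7}.
9 and 6 end up in different blocks, so they are distinguishable. For instance, the string 'p' is accepted from only 6.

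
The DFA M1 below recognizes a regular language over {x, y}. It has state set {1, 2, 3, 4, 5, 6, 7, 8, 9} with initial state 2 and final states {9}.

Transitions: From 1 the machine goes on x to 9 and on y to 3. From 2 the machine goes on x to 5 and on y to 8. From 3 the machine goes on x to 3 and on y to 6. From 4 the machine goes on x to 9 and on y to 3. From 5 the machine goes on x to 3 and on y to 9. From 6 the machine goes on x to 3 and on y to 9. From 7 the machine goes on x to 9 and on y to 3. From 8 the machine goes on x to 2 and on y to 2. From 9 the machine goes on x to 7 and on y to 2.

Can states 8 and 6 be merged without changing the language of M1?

States {1,4} cannot be reached from the start state, so discard them.
Start with accepting vs non-accepting: {9} | {2,3,5,6,7,8}.
Split {2,3,5,6,7,8} by δ(·,x) → {2,3,5,6,8} and {7}.
Refine {2,3,5,6,8} on symbol y: members go to different blocks, giving {2,3,8} and {5,6}.
Split {2,3,8} by δ(·,x) → {3,8} and {2}.
Split {3,8} by δ(·,x) → {3} and {8}.
The partition is now stable with 6 blocks: {9} | {3} | {7} | {5,6} | {2} | {8}.
8 and 6 end up in different blocks, so they are distinguishable. For instance, the string 'y' is accepted from only 6.

No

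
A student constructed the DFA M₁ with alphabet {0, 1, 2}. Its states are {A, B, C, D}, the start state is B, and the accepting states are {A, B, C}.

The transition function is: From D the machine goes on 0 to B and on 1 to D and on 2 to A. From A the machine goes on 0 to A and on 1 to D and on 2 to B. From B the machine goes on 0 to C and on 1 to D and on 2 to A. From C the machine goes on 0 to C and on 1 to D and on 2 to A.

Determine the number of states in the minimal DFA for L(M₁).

2

Every state is reachable, so we keep all 4.
P0 = {A,B,C} | {D}.
No further refinement is possible. Final partition (2 blocks): {A,B,C} | {D}.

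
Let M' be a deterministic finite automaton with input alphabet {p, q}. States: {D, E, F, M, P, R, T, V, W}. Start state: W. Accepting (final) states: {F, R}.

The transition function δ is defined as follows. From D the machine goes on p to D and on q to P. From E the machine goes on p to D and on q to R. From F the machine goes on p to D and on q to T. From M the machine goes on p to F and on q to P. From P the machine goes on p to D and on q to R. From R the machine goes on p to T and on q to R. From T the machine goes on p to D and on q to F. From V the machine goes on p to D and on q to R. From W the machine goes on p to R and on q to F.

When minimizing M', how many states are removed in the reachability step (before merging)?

Starting at W and following transitions, the reachable set is {D, F, P, R, T, W}. That leaves E, M, V unreachable — 3 in total.

3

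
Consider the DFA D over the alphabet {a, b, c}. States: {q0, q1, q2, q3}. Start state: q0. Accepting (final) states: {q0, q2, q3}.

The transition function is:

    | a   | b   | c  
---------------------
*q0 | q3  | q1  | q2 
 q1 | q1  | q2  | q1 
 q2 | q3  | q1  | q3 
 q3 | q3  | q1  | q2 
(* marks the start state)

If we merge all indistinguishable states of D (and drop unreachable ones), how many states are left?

All states are reachable from the start state.
P0 = {q0,q2,q3} | {q1}.
Stable partition: {q0,q2,q3} | {q1} — 2 equivalence classes.

2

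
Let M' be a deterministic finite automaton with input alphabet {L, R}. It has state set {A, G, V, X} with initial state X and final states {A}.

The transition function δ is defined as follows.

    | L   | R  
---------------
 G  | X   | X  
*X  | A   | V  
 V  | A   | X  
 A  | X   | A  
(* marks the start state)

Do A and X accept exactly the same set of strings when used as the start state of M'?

States {G} cannot be reached from the start state, so discard them.
Initial partition by acceptance: {A} | {V,X}.
Stable partition: {A} | {V,X} — 2 equivalence classes.
A and X end up in different blocks, so they are distinguishable. For instance, the string 'ε' is accepted from only A.

No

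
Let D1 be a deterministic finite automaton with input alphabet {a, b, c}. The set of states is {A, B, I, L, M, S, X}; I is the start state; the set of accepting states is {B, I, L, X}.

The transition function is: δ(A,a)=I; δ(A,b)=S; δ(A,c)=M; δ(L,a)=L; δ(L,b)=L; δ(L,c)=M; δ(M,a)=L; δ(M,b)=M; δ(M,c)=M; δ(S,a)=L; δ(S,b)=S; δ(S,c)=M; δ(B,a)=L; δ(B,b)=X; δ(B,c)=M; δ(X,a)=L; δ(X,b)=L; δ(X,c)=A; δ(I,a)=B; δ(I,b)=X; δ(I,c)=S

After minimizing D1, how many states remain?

2

Start with accepting vs non-accepting: {B,I,L,X} | {A,M,S}.
The partition is now stable with 2 blocks: {B,I,L,X} | {A,M,S}.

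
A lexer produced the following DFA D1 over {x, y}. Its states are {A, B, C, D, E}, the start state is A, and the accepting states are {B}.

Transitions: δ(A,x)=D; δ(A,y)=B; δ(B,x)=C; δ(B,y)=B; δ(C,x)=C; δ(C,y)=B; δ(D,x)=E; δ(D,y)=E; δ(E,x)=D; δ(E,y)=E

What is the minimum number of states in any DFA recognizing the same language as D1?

Start with accepting vs non-accepting: {B} | {A,C,D,E}.
Split {A,C,D,E} by δ(·,y) → {A,C} and {D,E}.
On input x, block {A,C} splits into {A} and {C}.
Stable partition: {B} | {A} | {D,E} | {C} — 4 equivalence classes.

4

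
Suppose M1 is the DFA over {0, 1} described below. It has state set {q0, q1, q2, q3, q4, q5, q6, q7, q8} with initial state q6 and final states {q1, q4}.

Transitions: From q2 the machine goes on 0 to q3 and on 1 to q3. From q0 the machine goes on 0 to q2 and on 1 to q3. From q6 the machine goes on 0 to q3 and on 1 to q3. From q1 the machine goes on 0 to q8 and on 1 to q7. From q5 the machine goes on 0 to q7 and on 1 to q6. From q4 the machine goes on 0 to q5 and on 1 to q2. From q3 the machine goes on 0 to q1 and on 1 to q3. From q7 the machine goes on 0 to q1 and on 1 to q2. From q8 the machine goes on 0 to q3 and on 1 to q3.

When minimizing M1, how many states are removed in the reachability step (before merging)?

3

No path from q6 leads to q0, q4, q5; the other 6 states are all reachable.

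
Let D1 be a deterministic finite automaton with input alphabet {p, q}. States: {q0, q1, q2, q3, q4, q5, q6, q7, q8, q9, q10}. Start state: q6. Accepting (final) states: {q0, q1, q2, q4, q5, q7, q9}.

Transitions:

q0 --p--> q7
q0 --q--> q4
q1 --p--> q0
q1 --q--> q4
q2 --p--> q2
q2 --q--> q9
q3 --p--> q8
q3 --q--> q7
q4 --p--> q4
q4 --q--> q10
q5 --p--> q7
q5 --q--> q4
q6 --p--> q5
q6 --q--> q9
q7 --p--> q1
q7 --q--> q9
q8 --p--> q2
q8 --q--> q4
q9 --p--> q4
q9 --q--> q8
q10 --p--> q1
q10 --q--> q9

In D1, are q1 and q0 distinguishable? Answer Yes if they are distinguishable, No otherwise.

No

Reachable states from the start: {q0,q1,q2,q4,q5,q6,q7,q8,q9,q10}. Unreachable: {q3} — drop them.
Start with accepting vs non-accepting: {q0,q1,q2,q4,q5,q7,q9} | {q6,q8,q10}.
Refine {q0,q1,q2,q4,q5,q7,q9} on symbol q: members go to different blocks, giving {q0,q1,q2,q5,q7} and {q4,q9}.
No further refinement is possible. Final partition (3 blocks): {q0,q1,q2,q5,q7} | {q6,q8,q10} | {q4,q9}.
q1 and q0 lie in the same block of the stable partition, so they are equivalent — no string distinguishes them.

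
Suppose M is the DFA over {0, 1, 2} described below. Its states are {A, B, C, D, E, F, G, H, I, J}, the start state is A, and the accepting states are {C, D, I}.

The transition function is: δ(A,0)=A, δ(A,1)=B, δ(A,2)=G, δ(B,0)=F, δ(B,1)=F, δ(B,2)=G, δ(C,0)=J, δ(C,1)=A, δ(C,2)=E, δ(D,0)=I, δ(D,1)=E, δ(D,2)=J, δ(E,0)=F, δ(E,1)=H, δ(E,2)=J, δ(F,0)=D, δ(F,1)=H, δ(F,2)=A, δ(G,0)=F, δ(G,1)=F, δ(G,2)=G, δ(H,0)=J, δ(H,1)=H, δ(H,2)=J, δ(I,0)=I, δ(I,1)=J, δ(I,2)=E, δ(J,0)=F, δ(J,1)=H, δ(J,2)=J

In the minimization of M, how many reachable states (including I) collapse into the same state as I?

2

States {C} cannot be reached from the start state, so discard them.
Start with accepting vs non-accepting: {D,I} | {A,B,E,F,G,H,J}.
Split {A,B,E,F,G,H,J} by δ(·,0) → {A,B,E,G,H,J} and {F}.
On input 0, block {A,B,E,G,H,J} splits into {B,E,G,J} and {A,H}.
Split {B,E,G,J} by δ(·,1) → {B,G} and {E,J}.
Refine {A,H} on symbol 0: members go to different blocks, giving {A} and {H}.
The partition is now stable with 6 blocks: {D,I} | {B,G} | {F} | {A} | {E,J} | {H}.
State I belongs to the block {D,I}, which has 2 states.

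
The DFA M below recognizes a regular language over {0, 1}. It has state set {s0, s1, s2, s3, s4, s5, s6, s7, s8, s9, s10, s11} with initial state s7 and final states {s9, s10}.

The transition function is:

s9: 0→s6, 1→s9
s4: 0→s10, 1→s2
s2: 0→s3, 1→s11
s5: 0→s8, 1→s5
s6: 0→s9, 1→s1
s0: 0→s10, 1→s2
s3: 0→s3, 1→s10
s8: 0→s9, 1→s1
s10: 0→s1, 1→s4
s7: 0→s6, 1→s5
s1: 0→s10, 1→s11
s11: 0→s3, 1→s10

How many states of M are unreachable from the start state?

1

Starting at s7 and following transitions, the reachable set is {s1, s2, s3, s4, s5, s6, s7, s8, s9, s10, s11}. That leaves s0 unreachable — 1 in total.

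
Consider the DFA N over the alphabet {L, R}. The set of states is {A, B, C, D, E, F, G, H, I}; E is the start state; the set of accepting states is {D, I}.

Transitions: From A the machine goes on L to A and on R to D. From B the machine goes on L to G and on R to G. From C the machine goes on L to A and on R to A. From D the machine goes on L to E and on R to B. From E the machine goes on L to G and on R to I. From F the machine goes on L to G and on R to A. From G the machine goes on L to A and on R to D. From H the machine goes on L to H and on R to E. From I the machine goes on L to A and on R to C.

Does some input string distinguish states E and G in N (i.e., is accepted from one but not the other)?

No

Reachable states from the start: {A,B,C,D,E,G,I}. Unreachable: {F,H} — drop them.
Initial partition by acceptance: {D,I} | {A,B,C,E,G}.
Refine {A,B,C,E,G} on symbol R: members go to different blocks, giving {A,E,G} and {B,C}.
Stable partition: {D,I} | {A,E,G} | {B,C} — 3 equivalence classes.
E and G lie in the same block of the stable partition, so they are equivalent — no string distinguishes them.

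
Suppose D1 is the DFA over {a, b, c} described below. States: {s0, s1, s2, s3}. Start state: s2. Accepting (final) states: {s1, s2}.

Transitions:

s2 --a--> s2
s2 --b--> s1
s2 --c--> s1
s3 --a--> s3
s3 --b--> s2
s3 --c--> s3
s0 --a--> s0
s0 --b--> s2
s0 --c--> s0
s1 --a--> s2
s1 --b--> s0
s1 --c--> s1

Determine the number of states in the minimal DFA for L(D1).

3

States {s3} cannot be reached from the start state, so discard them.
Initial partition by acceptance: {s1,s2} | {s0}.
On input b, block {s1,s2} splits into {s1} and {s2}.
Stable partition: {s1} | {s0} | {s2} — 3 equivalence classes.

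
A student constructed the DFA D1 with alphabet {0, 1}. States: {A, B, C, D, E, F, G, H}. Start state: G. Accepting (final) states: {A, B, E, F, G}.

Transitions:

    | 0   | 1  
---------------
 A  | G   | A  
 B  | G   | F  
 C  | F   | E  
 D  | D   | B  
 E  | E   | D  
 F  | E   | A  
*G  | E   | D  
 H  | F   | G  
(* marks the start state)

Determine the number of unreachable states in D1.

BFS from G reaches {A, B, D, E, F, G}; the 2 state(s) C, H are never visited.

2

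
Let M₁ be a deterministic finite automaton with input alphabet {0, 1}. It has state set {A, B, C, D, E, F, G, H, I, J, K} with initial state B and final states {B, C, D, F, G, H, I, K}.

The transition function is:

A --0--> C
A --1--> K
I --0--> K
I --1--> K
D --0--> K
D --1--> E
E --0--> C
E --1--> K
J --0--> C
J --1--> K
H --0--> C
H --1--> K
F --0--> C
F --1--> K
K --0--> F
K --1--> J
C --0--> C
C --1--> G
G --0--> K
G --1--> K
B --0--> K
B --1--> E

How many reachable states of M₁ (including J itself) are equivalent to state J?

2

First remove the unreachable states {A,D,H,I}; 7 states remain.
Initial partition by acceptance: {B,C,F,G,K} | {E,J}.
Refine {B,C,F,G,K} on symbol 1: members go to different blocks, giving {C,F,G} and {B,K}.
Split {C,F,G} by δ(·,0) → {C,F} and {G}.
Split {C,F} by δ(·,1) → {C} and {F}.
Refine {B,K} on symbol 0: members go to different blocks, giving {B} and {K}.
No further refinement is possible. Final partition (6 blocks): {C} | {E,J} | {B} | {G} | {F} | {K}.
The equivalence class containing J is {E,J}, of size 2.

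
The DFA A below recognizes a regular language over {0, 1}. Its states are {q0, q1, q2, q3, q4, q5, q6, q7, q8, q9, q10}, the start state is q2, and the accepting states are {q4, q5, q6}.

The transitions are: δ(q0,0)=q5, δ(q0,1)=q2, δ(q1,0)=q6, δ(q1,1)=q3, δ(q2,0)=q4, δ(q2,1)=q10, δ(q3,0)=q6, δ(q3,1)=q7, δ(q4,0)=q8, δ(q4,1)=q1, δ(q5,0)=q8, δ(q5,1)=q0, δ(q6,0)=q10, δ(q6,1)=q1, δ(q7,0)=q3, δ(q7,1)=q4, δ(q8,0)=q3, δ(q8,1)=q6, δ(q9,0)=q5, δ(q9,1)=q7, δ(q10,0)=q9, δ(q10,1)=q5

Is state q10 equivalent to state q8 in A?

Yes

All states are reachable from the start state.
Initial partition by acceptance: {q4,q5,q6} | {q0,q1,q2,q3,q7,q8,q9,q10}.
On input 0, block {q0,q1,q2,q3,q7,q8,q9,q10} splits into {q0,q1,q2,q3,q9} and {q7,q8,q10}.
Refine {q0,q1,q2,q3,q9} on symbol 1: members go to different blocks, giving {q2,q3,q9} and {q0,q1}.
No further refinement is possible. Final partition (4 blocks): {q4,q5,q6} | {q2,q3,q9} | {q7,q8,q10} | {q0,q1}.
q10 and q8 lie in the same block of the stable partition, so they are equivalent — no string distinguishes them.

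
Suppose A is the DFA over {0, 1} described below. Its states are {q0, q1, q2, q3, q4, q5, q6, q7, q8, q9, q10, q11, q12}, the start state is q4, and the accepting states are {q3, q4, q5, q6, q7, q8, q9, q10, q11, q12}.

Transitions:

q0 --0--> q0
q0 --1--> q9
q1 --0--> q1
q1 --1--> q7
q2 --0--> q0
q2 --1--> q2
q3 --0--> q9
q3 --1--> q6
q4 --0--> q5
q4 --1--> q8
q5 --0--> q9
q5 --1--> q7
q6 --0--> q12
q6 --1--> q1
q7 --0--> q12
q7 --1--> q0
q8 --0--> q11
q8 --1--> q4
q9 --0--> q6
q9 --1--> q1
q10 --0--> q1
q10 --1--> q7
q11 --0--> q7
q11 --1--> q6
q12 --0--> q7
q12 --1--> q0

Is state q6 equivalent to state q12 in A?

Yes

Reachable states from the start: {q0,q1,q4,q5,q6,q7,q8,q9,q11,q12}. Unreachable: {q2,q3,q10} — drop them.
Start with accepting vs non-accepting: {q4,q5,q6,q7,q8,q9,q11,q12} | {q0,q1}.
Split {q4,q5,q6,q7,q8,q9,q11,q12} by δ(·,1) → {q4,q5,q8,q11} and {q6,q7,q9,q12}.
On input 0, block {q4,q5,q8,q11} splits into {q4,q8} and {q5,q11}.
The partition is now stable with 4 blocks: {q4,q8} | {q0,q1} | {q6,q7,q9,q12} | {q5,q11}.
q6 and q12 lie in the same block of the stable partition, so they are equivalent — no string distinguishes them.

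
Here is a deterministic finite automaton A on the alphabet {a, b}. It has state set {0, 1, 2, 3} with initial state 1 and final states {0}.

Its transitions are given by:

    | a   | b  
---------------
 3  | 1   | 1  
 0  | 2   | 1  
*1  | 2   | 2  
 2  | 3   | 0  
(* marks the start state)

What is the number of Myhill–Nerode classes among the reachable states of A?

All states are reachable from the start state.
P0 = {0} | {1,2,3}.
On input b, block {1,2,3} splits into {1,3} and {2}.
On input a, block {1,3} splits into {1} and {3}.
The partition is now stable with 4 blocks: {0} | {1} | {2} | {3}.

4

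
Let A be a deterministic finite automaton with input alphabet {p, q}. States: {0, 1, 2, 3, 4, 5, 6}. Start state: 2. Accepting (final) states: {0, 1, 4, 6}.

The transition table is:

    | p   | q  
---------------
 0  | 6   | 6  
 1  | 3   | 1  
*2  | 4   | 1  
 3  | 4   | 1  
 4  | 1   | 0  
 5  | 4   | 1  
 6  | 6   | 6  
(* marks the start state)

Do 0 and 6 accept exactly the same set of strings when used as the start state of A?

Yes

First remove the unreachable states {5}; 6 states remain.
Initial partition by acceptance: {0,1,4,6} | {2,3}.
Refine {0,1,4,6} on symbol p: members go to different blocks, giving {0,4,6} and {1}.
On input p, block {0,4,6} splits into {0,6} and {4}.
No further refinement is possible. Final partition (4 blocks): {0,6} | {2,3} | {1} | {4}.
0 and 6 lie in the same block of the stable partition, so they are equivalent — no string distinguishes them.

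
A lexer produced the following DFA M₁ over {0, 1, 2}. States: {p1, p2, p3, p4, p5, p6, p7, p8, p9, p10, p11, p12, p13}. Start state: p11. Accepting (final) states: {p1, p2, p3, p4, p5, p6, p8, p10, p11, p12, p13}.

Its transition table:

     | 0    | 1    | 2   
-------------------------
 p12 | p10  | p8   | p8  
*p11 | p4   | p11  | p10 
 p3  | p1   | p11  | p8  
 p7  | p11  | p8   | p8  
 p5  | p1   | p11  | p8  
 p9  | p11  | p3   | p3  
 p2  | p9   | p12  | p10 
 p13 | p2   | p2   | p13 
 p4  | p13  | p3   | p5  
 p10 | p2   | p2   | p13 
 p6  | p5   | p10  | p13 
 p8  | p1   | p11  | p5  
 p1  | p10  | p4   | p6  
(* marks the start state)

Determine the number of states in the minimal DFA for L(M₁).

8

Reachable states from the start: {p1,p2,p3,p4,p5,p6,p8,p9,p10,p11,p12,p13}. Unreachable: {p7} — drop them.
Start with accepting vs non-accepting: {p1,p2,p3,p4,p5,p6,p8,p10,p11,p12,p13} | {p9}.
Refine {p1,p2,p3,p4,p5,p6,p8,p10,p11,p12,p13} on symbol 0: members go to different blocks, giving {p1,p3,p4,p5,p6,p8,p10,p11,p12,p13} and {p2}.
On input 0, block {p1,p3,p4,p5,p6,p8,p10,p11,p12,p13} splits into {p1,p3,p4,p5,p6,p8,p11,p12} and {p10,p13}.
On input 0, block {p1,p3,p4,p5,p6,p8,p11,p12} splits into {p3,p5,p6,p8,p11} and {p1,p4,p12}.
Split {p3,p5,p6,p8,p11} by δ(·,0) → {p3,p5,p8,p11} and {p6}.
Refine {p3,p5,p8,p11} on symbol 2: members go to different blocks, giving {p3,p5,p8} and {p11}.
Split {p1,p4,p12} by δ(·,1) → {p4,p12} and {p1}.
The partition is now stable with 8 blocks: {p3,p5,p8} | {p9} | {p2} | {p10,p13} | {p4,p12} | {p6} | {p11} | {p1}.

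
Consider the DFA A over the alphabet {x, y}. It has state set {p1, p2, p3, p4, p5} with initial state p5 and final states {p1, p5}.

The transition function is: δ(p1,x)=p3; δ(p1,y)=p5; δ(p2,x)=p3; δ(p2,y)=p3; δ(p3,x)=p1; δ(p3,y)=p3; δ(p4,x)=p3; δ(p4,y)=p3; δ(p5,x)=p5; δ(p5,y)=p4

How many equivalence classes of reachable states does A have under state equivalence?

States {p2} cannot be reached from the start state, so discard them.
Start with accepting vs non-accepting: {p1,p5} | {p3,p4}.
On input x, block {p1,p5} splits into {p1} and {p5}.
Split {p3,p4} by δ(·,x) → {p3} and {p4}.
No further refinement is possible. Final partition (4 blocks): {p1} | {p3} | {p5} | {p4}.

4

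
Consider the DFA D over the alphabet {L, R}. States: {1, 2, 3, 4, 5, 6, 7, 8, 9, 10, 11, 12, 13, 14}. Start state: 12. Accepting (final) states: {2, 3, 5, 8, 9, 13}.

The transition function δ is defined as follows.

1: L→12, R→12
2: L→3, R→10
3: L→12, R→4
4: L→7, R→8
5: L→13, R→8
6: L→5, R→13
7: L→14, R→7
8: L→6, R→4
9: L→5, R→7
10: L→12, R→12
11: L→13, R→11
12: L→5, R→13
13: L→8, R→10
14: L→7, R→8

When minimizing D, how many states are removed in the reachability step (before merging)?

5

No path from 12 leads to 1, 2, 3, 9, 11; the other 9 states are all reachable.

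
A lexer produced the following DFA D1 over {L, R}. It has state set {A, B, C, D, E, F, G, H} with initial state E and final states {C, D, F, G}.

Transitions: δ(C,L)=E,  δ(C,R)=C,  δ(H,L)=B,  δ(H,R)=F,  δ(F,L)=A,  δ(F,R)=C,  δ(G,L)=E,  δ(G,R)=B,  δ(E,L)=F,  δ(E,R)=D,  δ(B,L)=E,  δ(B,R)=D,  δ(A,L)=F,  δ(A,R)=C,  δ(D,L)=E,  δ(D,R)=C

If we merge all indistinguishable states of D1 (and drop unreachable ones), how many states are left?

2

First remove the unreachable states {B,G,H}; 5 states remain.
Start with accepting vs non-accepting: {C,D,F} | {A,E}.
No further refinement is possible. Final partition (2 blocks): {C,D,F} | {A,E}.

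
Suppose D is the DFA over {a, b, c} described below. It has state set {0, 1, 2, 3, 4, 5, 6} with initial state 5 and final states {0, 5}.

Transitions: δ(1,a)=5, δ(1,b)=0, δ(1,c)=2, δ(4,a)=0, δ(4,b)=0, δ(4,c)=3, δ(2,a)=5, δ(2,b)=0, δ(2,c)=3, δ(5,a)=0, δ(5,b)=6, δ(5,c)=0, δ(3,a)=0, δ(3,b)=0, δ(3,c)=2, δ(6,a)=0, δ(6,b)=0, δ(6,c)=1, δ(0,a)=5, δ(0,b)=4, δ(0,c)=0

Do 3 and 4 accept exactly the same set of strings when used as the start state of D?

Every state is reachable, so we keep all 7.
Start with accepting vs non-accepting: {0,5} | {1,2,3,4,6}.
The partition is now stable with 2 blocks: {0,5} | {1,2,3,4,6}.
3 and 4 lie in the same block of the stable partition, so they are equivalent — no string distinguishes them.

Yes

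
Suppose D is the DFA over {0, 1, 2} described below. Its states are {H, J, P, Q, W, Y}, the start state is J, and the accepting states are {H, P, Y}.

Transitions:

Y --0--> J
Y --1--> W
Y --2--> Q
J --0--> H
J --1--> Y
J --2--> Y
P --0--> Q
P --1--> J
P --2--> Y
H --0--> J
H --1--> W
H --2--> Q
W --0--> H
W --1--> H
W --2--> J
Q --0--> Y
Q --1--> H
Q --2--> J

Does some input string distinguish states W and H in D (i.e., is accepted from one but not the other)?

Yes

States {P} cannot be reached from the start state, so discard them.
Start with accepting vs non-accepting: {H,Y} | {J,Q,W}.
Split {J,Q,W} by δ(·,2) → {Q,W} and {J}.
No further refinement is possible. Final partition (3 blocks): {H,Y} | {Q,W} | {J}.
W and H end up in different blocks, so they are distinguishable. For instance, the string 'ε' is accepted from only H.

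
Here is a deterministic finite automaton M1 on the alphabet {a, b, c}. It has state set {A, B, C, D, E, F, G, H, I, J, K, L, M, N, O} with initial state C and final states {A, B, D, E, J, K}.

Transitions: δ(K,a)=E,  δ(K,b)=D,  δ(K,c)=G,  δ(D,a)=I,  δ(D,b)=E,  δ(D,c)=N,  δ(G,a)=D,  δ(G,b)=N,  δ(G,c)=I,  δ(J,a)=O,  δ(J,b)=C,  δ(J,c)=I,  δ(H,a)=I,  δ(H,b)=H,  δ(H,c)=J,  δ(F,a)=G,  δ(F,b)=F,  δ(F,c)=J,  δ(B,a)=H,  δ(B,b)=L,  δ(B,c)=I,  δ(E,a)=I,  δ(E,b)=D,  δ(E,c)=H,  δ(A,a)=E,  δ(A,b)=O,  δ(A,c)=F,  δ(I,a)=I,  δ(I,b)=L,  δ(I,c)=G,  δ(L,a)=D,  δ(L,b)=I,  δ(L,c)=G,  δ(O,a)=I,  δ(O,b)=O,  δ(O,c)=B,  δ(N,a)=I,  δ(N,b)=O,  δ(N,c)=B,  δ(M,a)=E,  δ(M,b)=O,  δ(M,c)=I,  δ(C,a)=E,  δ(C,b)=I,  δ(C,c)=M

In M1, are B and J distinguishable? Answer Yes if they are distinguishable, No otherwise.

Reachable states from the start: {B,C,D,E,G,H,I,J,L,M,N,O}. Unreachable: {A,F,K} — drop them.
Initial partition by acceptance: {B,D,E,J} | {C,G,H,I,L,M,N,O}.
On input b, block {B,D,E,J} splits into {B,J} and {D,E}.
On input a, block {C,G,H,I,L,M,N,O} splits into {C,G,L,M} and {H,I,N,O}.
Refine {C,G,L,M} on symbol c: members go to different blocks, giving {C,L} and {G,M}.
On input b, block {H,I,N,O} splits into {H,N,O} and {I}.
The partition is now stable with 6 blocks: {B,J} | {C,L} | {D,E} | {H,N,O} | {G,M} | {I}.
B and J lie in the same block of the stable partition, so they are equivalent — no string distinguishes them.

No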